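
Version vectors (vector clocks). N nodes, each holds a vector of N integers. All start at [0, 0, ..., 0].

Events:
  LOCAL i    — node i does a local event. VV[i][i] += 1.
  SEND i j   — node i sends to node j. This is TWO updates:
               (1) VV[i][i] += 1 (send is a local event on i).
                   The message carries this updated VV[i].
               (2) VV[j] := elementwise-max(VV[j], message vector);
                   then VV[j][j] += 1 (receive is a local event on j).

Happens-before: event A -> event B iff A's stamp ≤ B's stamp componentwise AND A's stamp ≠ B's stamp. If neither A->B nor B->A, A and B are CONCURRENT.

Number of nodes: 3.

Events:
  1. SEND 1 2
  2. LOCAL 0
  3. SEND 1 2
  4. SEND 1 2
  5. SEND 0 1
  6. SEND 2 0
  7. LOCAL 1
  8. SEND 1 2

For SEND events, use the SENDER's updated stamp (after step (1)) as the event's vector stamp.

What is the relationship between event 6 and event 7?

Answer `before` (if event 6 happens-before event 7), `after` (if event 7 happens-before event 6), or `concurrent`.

Answer: concurrent

Derivation:
Initial: VV[0]=[0, 0, 0]
Initial: VV[1]=[0, 0, 0]
Initial: VV[2]=[0, 0, 0]
Event 1: SEND 1->2: VV[1][1]++ -> VV[1]=[0, 1, 0], msg_vec=[0, 1, 0]; VV[2]=max(VV[2],msg_vec) then VV[2][2]++ -> VV[2]=[0, 1, 1]
Event 2: LOCAL 0: VV[0][0]++ -> VV[0]=[1, 0, 0]
Event 3: SEND 1->2: VV[1][1]++ -> VV[1]=[0, 2, 0], msg_vec=[0, 2, 0]; VV[2]=max(VV[2],msg_vec) then VV[2][2]++ -> VV[2]=[0, 2, 2]
Event 4: SEND 1->2: VV[1][1]++ -> VV[1]=[0, 3, 0], msg_vec=[0, 3, 0]; VV[2]=max(VV[2],msg_vec) then VV[2][2]++ -> VV[2]=[0, 3, 3]
Event 5: SEND 0->1: VV[0][0]++ -> VV[0]=[2, 0, 0], msg_vec=[2, 0, 0]; VV[1]=max(VV[1],msg_vec) then VV[1][1]++ -> VV[1]=[2, 4, 0]
Event 6: SEND 2->0: VV[2][2]++ -> VV[2]=[0, 3, 4], msg_vec=[0, 3, 4]; VV[0]=max(VV[0],msg_vec) then VV[0][0]++ -> VV[0]=[3, 3, 4]
Event 7: LOCAL 1: VV[1][1]++ -> VV[1]=[2, 5, 0]
Event 8: SEND 1->2: VV[1][1]++ -> VV[1]=[2, 6, 0], msg_vec=[2, 6, 0]; VV[2]=max(VV[2],msg_vec) then VV[2][2]++ -> VV[2]=[2, 6, 5]
Event 6 stamp: [0, 3, 4]
Event 7 stamp: [2, 5, 0]
[0, 3, 4] <= [2, 5, 0]? False
[2, 5, 0] <= [0, 3, 4]? False
Relation: concurrent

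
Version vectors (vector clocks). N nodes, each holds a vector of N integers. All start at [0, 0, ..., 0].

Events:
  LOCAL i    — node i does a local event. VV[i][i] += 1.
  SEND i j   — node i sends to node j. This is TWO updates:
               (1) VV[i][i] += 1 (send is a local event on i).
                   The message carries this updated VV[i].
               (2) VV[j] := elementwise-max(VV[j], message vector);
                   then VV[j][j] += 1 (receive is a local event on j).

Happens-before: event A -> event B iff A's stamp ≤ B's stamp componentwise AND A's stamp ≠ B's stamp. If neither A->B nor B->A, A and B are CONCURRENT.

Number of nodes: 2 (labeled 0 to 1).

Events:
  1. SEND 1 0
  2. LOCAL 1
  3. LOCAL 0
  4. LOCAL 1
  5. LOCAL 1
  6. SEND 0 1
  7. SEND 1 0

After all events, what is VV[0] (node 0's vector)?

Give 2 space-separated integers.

Answer: 4 6

Derivation:
Initial: VV[0]=[0, 0]
Initial: VV[1]=[0, 0]
Event 1: SEND 1->0: VV[1][1]++ -> VV[1]=[0, 1], msg_vec=[0, 1]; VV[0]=max(VV[0],msg_vec) then VV[0][0]++ -> VV[0]=[1, 1]
Event 2: LOCAL 1: VV[1][1]++ -> VV[1]=[0, 2]
Event 3: LOCAL 0: VV[0][0]++ -> VV[0]=[2, 1]
Event 4: LOCAL 1: VV[1][1]++ -> VV[1]=[0, 3]
Event 5: LOCAL 1: VV[1][1]++ -> VV[1]=[0, 4]
Event 6: SEND 0->1: VV[0][0]++ -> VV[0]=[3, 1], msg_vec=[3, 1]; VV[1]=max(VV[1],msg_vec) then VV[1][1]++ -> VV[1]=[3, 5]
Event 7: SEND 1->0: VV[1][1]++ -> VV[1]=[3, 6], msg_vec=[3, 6]; VV[0]=max(VV[0],msg_vec) then VV[0][0]++ -> VV[0]=[4, 6]
Final vectors: VV[0]=[4, 6]; VV[1]=[3, 6]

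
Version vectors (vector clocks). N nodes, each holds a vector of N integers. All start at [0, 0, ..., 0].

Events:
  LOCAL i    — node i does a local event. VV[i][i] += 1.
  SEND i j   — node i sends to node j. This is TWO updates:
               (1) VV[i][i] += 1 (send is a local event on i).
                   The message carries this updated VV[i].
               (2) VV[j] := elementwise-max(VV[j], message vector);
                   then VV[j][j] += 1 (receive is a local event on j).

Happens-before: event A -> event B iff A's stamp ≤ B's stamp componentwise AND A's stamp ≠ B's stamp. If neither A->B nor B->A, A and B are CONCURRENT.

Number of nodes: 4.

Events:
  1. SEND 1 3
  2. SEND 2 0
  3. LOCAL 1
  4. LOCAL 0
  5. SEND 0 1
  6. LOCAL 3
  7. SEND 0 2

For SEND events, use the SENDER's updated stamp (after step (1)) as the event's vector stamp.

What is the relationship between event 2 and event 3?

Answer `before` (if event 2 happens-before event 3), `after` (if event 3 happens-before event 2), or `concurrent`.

Answer: concurrent

Derivation:
Initial: VV[0]=[0, 0, 0, 0]
Initial: VV[1]=[0, 0, 0, 0]
Initial: VV[2]=[0, 0, 0, 0]
Initial: VV[3]=[0, 0, 0, 0]
Event 1: SEND 1->3: VV[1][1]++ -> VV[1]=[0, 1, 0, 0], msg_vec=[0, 1, 0, 0]; VV[3]=max(VV[3],msg_vec) then VV[3][3]++ -> VV[3]=[0, 1, 0, 1]
Event 2: SEND 2->0: VV[2][2]++ -> VV[2]=[0, 0, 1, 0], msg_vec=[0, 0, 1, 0]; VV[0]=max(VV[0],msg_vec) then VV[0][0]++ -> VV[0]=[1, 0, 1, 0]
Event 3: LOCAL 1: VV[1][1]++ -> VV[1]=[0, 2, 0, 0]
Event 4: LOCAL 0: VV[0][0]++ -> VV[0]=[2, 0, 1, 0]
Event 5: SEND 0->1: VV[0][0]++ -> VV[0]=[3, 0, 1, 0], msg_vec=[3, 0, 1, 0]; VV[1]=max(VV[1],msg_vec) then VV[1][1]++ -> VV[1]=[3, 3, 1, 0]
Event 6: LOCAL 3: VV[3][3]++ -> VV[3]=[0, 1, 0, 2]
Event 7: SEND 0->2: VV[0][0]++ -> VV[0]=[4, 0, 1, 0], msg_vec=[4, 0, 1, 0]; VV[2]=max(VV[2],msg_vec) then VV[2][2]++ -> VV[2]=[4, 0, 2, 0]
Event 2 stamp: [0, 0, 1, 0]
Event 3 stamp: [0, 2, 0, 0]
[0, 0, 1, 0] <= [0, 2, 0, 0]? False
[0, 2, 0, 0] <= [0, 0, 1, 0]? False
Relation: concurrent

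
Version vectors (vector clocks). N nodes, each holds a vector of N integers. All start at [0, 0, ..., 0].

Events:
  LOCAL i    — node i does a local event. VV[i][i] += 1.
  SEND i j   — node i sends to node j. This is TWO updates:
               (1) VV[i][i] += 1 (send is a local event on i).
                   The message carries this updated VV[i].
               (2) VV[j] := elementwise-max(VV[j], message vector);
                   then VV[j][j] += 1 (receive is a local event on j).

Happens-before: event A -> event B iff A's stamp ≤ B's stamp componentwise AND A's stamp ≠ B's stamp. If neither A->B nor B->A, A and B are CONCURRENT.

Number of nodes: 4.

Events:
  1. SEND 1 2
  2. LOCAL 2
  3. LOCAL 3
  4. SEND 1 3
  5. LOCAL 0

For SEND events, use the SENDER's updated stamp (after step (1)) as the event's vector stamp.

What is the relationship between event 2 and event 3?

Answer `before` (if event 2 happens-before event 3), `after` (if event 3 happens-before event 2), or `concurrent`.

Initial: VV[0]=[0, 0, 0, 0]
Initial: VV[1]=[0, 0, 0, 0]
Initial: VV[2]=[0, 0, 0, 0]
Initial: VV[3]=[0, 0, 0, 0]
Event 1: SEND 1->2: VV[1][1]++ -> VV[1]=[0, 1, 0, 0], msg_vec=[0, 1, 0, 0]; VV[2]=max(VV[2],msg_vec) then VV[2][2]++ -> VV[2]=[0, 1, 1, 0]
Event 2: LOCAL 2: VV[2][2]++ -> VV[2]=[0, 1, 2, 0]
Event 3: LOCAL 3: VV[3][3]++ -> VV[3]=[0, 0, 0, 1]
Event 4: SEND 1->3: VV[1][1]++ -> VV[1]=[0, 2, 0, 0], msg_vec=[0, 2, 0, 0]; VV[3]=max(VV[3],msg_vec) then VV[3][3]++ -> VV[3]=[0, 2, 0, 2]
Event 5: LOCAL 0: VV[0][0]++ -> VV[0]=[1, 0, 0, 0]
Event 2 stamp: [0, 1, 2, 0]
Event 3 stamp: [0, 0, 0, 1]
[0, 1, 2, 0] <= [0, 0, 0, 1]? False
[0, 0, 0, 1] <= [0, 1, 2, 0]? False
Relation: concurrent

Answer: concurrent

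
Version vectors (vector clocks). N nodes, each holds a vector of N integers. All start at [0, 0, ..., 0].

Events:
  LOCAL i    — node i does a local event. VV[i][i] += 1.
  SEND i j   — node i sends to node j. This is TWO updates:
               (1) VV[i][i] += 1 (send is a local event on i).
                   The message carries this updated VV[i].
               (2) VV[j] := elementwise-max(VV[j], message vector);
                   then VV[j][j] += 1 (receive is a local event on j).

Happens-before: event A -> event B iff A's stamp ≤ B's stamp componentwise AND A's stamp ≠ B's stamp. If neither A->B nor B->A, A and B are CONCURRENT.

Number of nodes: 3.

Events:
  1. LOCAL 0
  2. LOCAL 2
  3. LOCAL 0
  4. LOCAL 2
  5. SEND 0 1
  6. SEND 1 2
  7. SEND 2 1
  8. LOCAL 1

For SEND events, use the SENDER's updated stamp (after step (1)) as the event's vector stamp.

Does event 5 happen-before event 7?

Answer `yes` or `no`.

Answer: yes

Derivation:
Initial: VV[0]=[0, 0, 0]
Initial: VV[1]=[0, 0, 0]
Initial: VV[2]=[0, 0, 0]
Event 1: LOCAL 0: VV[0][0]++ -> VV[0]=[1, 0, 0]
Event 2: LOCAL 2: VV[2][2]++ -> VV[2]=[0, 0, 1]
Event 3: LOCAL 0: VV[0][0]++ -> VV[0]=[2, 0, 0]
Event 4: LOCAL 2: VV[2][2]++ -> VV[2]=[0, 0, 2]
Event 5: SEND 0->1: VV[0][0]++ -> VV[0]=[3, 0, 0], msg_vec=[3, 0, 0]; VV[1]=max(VV[1],msg_vec) then VV[1][1]++ -> VV[1]=[3, 1, 0]
Event 6: SEND 1->2: VV[1][1]++ -> VV[1]=[3, 2, 0], msg_vec=[3, 2, 0]; VV[2]=max(VV[2],msg_vec) then VV[2][2]++ -> VV[2]=[3, 2, 3]
Event 7: SEND 2->1: VV[2][2]++ -> VV[2]=[3, 2, 4], msg_vec=[3, 2, 4]; VV[1]=max(VV[1],msg_vec) then VV[1][1]++ -> VV[1]=[3, 3, 4]
Event 8: LOCAL 1: VV[1][1]++ -> VV[1]=[3, 4, 4]
Event 5 stamp: [3, 0, 0]
Event 7 stamp: [3, 2, 4]
[3, 0, 0] <= [3, 2, 4]? True. Equal? False. Happens-before: True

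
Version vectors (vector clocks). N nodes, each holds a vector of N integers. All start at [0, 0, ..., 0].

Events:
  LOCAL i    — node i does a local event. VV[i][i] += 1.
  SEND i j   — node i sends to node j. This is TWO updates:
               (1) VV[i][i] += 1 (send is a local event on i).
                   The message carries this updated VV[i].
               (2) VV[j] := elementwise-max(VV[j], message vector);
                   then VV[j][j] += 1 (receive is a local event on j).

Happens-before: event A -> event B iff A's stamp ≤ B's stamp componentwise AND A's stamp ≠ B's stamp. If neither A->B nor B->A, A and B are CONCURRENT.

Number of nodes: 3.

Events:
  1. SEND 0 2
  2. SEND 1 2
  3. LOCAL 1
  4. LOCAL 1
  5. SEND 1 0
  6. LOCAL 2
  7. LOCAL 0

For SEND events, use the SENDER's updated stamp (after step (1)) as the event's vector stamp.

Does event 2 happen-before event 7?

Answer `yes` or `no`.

Answer: yes

Derivation:
Initial: VV[0]=[0, 0, 0]
Initial: VV[1]=[0, 0, 0]
Initial: VV[2]=[0, 0, 0]
Event 1: SEND 0->2: VV[0][0]++ -> VV[0]=[1, 0, 0], msg_vec=[1, 0, 0]; VV[2]=max(VV[2],msg_vec) then VV[2][2]++ -> VV[2]=[1, 0, 1]
Event 2: SEND 1->2: VV[1][1]++ -> VV[1]=[0, 1, 0], msg_vec=[0, 1, 0]; VV[2]=max(VV[2],msg_vec) then VV[2][2]++ -> VV[2]=[1, 1, 2]
Event 3: LOCAL 1: VV[1][1]++ -> VV[1]=[0, 2, 0]
Event 4: LOCAL 1: VV[1][1]++ -> VV[1]=[0, 3, 0]
Event 5: SEND 1->0: VV[1][1]++ -> VV[1]=[0, 4, 0], msg_vec=[0, 4, 0]; VV[0]=max(VV[0],msg_vec) then VV[0][0]++ -> VV[0]=[2, 4, 0]
Event 6: LOCAL 2: VV[2][2]++ -> VV[2]=[1, 1, 3]
Event 7: LOCAL 0: VV[0][0]++ -> VV[0]=[3, 4, 0]
Event 2 stamp: [0, 1, 0]
Event 7 stamp: [3, 4, 0]
[0, 1, 0] <= [3, 4, 0]? True. Equal? False. Happens-before: True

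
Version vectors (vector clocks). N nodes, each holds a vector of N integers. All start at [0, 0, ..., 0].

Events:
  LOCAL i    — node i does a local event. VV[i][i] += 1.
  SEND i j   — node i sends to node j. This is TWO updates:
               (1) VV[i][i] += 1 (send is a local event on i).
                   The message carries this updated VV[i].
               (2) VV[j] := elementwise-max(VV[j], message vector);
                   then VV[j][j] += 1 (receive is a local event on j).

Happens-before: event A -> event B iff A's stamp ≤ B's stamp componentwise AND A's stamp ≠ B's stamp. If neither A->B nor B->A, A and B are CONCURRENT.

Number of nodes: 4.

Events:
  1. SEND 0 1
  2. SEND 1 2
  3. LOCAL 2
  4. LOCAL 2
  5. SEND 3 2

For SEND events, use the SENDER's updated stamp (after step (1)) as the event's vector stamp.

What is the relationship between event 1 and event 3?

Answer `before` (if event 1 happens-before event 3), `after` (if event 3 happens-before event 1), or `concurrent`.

Answer: before

Derivation:
Initial: VV[0]=[0, 0, 0, 0]
Initial: VV[1]=[0, 0, 0, 0]
Initial: VV[2]=[0, 0, 0, 0]
Initial: VV[3]=[0, 0, 0, 0]
Event 1: SEND 0->1: VV[0][0]++ -> VV[0]=[1, 0, 0, 0], msg_vec=[1, 0, 0, 0]; VV[1]=max(VV[1],msg_vec) then VV[1][1]++ -> VV[1]=[1, 1, 0, 0]
Event 2: SEND 1->2: VV[1][1]++ -> VV[1]=[1, 2, 0, 0], msg_vec=[1, 2, 0, 0]; VV[2]=max(VV[2],msg_vec) then VV[2][2]++ -> VV[2]=[1, 2, 1, 0]
Event 3: LOCAL 2: VV[2][2]++ -> VV[2]=[1, 2, 2, 0]
Event 4: LOCAL 2: VV[2][2]++ -> VV[2]=[1, 2, 3, 0]
Event 5: SEND 3->2: VV[3][3]++ -> VV[3]=[0, 0, 0, 1], msg_vec=[0, 0, 0, 1]; VV[2]=max(VV[2],msg_vec) then VV[2][2]++ -> VV[2]=[1, 2, 4, 1]
Event 1 stamp: [1, 0, 0, 0]
Event 3 stamp: [1, 2, 2, 0]
[1, 0, 0, 0] <= [1, 2, 2, 0]? True
[1, 2, 2, 0] <= [1, 0, 0, 0]? False
Relation: before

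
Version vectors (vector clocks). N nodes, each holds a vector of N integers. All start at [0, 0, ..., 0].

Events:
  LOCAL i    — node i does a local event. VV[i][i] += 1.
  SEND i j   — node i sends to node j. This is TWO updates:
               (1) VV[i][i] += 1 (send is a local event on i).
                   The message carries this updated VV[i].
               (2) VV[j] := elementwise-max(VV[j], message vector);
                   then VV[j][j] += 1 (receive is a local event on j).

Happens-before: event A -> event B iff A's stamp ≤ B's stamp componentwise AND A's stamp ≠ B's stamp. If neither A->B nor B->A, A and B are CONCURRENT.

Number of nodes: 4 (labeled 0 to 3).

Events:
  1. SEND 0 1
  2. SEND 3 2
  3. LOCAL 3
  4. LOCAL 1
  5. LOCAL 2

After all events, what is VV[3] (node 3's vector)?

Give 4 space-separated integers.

Answer: 0 0 0 2

Derivation:
Initial: VV[0]=[0, 0, 0, 0]
Initial: VV[1]=[0, 0, 0, 0]
Initial: VV[2]=[0, 0, 0, 0]
Initial: VV[3]=[0, 0, 0, 0]
Event 1: SEND 0->1: VV[0][0]++ -> VV[0]=[1, 0, 0, 0], msg_vec=[1, 0, 0, 0]; VV[1]=max(VV[1],msg_vec) then VV[1][1]++ -> VV[1]=[1, 1, 0, 0]
Event 2: SEND 3->2: VV[3][3]++ -> VV[3]=[0, 0, 0, 1], msg_vec=[0, 0, 0, 1]; VV[2]=max(VV[2],msg_vec) then VV[2][2]++ -> VV[2]=[0, 0, 1, 1]
Event 3: LOCAL 3: VV[3][3]++ -> VV[3]=[0, 0, 0, 2]
Event 4: LOCAL 1: VV[1][1]++ -> VV[1]=[1, 2, 0, 0]
Event 5: LOCAL 2: VV[2][2]++ -> VV[2]=[0, 0, 2, 1]
Final vectors: VV[0]=[1, 0, 0, 0]; VV[1]=[1, 2, 0, 0]; VV[2]=[0, 0, 2, 1]; VV[3]=[0, 0, 0, 2]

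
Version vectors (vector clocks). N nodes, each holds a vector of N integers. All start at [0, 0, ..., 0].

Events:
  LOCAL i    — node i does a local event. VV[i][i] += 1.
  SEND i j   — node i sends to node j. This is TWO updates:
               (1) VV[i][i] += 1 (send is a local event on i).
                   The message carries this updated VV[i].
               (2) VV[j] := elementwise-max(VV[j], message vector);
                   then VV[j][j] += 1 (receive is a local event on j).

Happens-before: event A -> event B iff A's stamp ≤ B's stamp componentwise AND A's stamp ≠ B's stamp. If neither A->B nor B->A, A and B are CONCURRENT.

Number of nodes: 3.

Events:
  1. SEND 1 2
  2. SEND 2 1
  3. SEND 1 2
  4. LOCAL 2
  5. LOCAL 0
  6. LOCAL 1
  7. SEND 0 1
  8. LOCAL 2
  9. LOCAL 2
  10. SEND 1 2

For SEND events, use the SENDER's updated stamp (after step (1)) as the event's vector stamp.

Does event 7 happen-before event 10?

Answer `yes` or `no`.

Answer: yes

Derivation:
Initial: VV[0]=[0, 0, 0]
Initial: VV[1]=[0, 0, 0]
Initial: VV[2]=[0, 0, 0]
Event 1: SEND 1->2: VV[1][1]++ -> VV[1]=[0, 1, 0], msg_vec=[0, 1, 0]; VV[2]=max(VV[2],msg_vec) then VV[2][2]++ -> VV[2]=[0, 1, 1]
Event 2: SEND 2->1: VV[2][2]++ -> VV[2]=[0, 1, 2], msg_vec=[0, 1, 2]; VV[1]=max(VV[1],msg_vec) then VV[1][1]++ -> VV[1]=[0, 2, 2]
Event 3: SEND 1->2: VV[1][1]++ -> VV[1]=[0, 3, 2], msg_vec=[0, 3, 2]; VV[2]=max(VV[2],msg_vec) then VV[2][2]++ -> VV[2]=[0, 3, 3]
Event 4: LOCAL 2: VV[2][2]++ -> VV[2]=[0, 3, 4]
Event 5: LOCAL 0: VV[0][0]++ -> VV[0]=[1, 0, 0]
Event 6: LOCAL 1: VV[1][1]++ -> VV[1]=[0, 4, 2]
Event 7: SEND 0->1: VV[0][0]++ -> VV[0]=[2, 0, 0], msg_vec=[2, 0, 0]; VV[1]=max(VV[1],msg_vec) then VV[1][1]++ -> VV[1]=[2, 5, 2]
Event 8: LOCAL 2: VV[2][2]++ -> VV[2]=[0, 3, 5]
Event 9: LOCAL 2: VV[2][2]++ -> VV[2]=[0, 3, 6]
Event 10: SEND 1->2: VV[1][1]++ -> VV[1]=[2, 6, 2], msg_vec=[2, 6, 2]; VV[2]=max(VV[2],msg_vec) then VV[2][2]++ -> VV[2]=[2, 6, 7]
Event 7 stamp: [2, 0, 0]
Event 10 stamp: [2, 6, 2]
[2, 0, 0] <= [2, 6, 2]? True. Equal? False. Happens-before: True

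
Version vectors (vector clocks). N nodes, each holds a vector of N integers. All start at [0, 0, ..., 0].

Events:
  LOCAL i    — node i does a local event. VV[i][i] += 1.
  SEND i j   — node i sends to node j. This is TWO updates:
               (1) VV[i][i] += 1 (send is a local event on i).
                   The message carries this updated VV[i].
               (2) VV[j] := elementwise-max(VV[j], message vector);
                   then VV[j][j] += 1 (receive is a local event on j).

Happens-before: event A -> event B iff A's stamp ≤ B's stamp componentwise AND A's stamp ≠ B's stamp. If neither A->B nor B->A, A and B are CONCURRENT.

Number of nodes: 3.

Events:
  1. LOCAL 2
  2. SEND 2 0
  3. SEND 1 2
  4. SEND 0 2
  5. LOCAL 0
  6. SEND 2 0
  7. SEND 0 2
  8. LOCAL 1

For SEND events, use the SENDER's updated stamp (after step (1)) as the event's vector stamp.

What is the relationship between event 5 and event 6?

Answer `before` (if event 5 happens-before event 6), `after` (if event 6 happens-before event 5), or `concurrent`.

Answer: concurrent

Derivation:
Initial: VV[0]=[0, 0, 0]
Initial: VV[1]=[0, 0, 0]
Initial: VV[2]=[0, 0, 0]
Event 1: LOCAL 2: VV[2][2]++ -> VV[2]=[0, 0, 1]
Event 2: SEND 2->0: VV[2][2]++ -> VV[2]=[0, 0, 2], msg_vec=[0, 0, 2]; VV[0]=max(VV[0],msg_vec) then VV[0][0]++ -> VV[0]=[1, 0, 2]
Event 3: SEND 1->2: VV[1][1]++ -> VV[1]=[0, 1, 0], msg_vec=[0, 1, 0]; VV[2]=max(VV[2],msg_vec) then VV[2][2]++ -> VV[2]=[0, 1, 3]
Event 4: SEND 0->2: VV[0][0]++ -> VV[0]=[2, 0, 2], msg_vec=[2, 0, 2]; VV[2]=max(VV[2],msg_vec) then VV[2][2]++ -> VV[2]=[2, 1, 4]
Event 5: LOCAL 0: VV[0][0]++ -> VV[0]=[3, 0, 2]
Event 6: SEND 2->0: VV[2][2]++ -> VV[2]=[2, 1, 5], msg_vec=[2, 1, 5]; VV[0]=max(VV[0],msg_vec) then VV[0][0]++ -> VV[0]=[4, 1, 5]
Event 7: SEND 0->2: VV[0][0]++ -> VV[0]=[5, 1, 5], msg_vec=[5, 1, 5]; VV[2]=max(VV[2],msg_vec) then VV[2][2]++ -> VV[2]=[5, 1, 6]
Event 8: LOCAL 1: VV[1][1]++ -> VV[1]=[0, 2, 0]
Event 5 stamp: [3, 0, 2]
Event 6 stamp: [2, 1, 5]
[3, 0, 2] <= [2, 1, 5]? False
[2, 1, 5] <= [3, 0, 2]? False
Relation: concurrent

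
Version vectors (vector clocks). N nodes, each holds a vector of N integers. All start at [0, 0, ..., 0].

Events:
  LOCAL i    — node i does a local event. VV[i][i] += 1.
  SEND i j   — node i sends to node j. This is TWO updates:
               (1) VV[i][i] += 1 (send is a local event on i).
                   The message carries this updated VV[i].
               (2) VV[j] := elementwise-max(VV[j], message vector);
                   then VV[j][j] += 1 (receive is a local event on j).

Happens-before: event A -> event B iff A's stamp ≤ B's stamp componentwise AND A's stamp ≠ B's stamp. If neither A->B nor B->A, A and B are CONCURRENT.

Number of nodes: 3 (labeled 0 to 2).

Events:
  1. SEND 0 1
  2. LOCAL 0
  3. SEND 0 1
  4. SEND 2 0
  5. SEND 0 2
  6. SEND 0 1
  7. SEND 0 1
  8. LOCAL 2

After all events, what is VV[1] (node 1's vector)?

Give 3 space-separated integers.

Initial: VV[0]=[0, 0, 0]
Initial: VV[1]=[0, 0, 0]
Initial: VV[2]=[0, 0, 0]
Event 1: SEND 0->1: VV[0][0]++ -> VV[0]=[1, 0, 0], msg_vec=[1, 0, 0]; VV[1]=max(VV[1],msg_vec) then VV[1][1]++ -> VV[1]=[1, 1, 0]
Event 2: LOCAL 0: VV[0][0]++ -> VV[0]=[2, 0, 0]
Event 3: SEND 0->1: VV[0][0]++ -> VV[0]=[3, 0, 0], msg_vec=[3, 0, 0]; VV[1]=max(VV[1],msg_vec) then VV[1][1]++ -> VV[1]=[3, 2, 0]
Event 4: SEND 2->0: VV[2][2]++ -> VV[2]=[0, 0, 1], msg_vec=[0, 0, 1]; VV[0]=max(VV[0],msg_vec) then VV[0][0]++ -> VV[0]=[4, 0, 1]
Event 5: SEND 0->2: VV[0][0]++ -> VV[0]=[5, 0, 1], msg_vec=[5, 0, 1]; VV[2]=max(VV[2],msg_vec) then VV[2][2]++ -> VV[2]=[5, 0, 2]
Event 6: SEND 0->1: VV[0][0]++ -> VV[0]=[6, 0, 1], msg_vec=[6, 0, 1]; VV[1]=max(VV[1],msg_vec) then VV[1][1]++ -> VV[1]=[6, 3, 1]
Event 7: SEND 0->1: VV[0][0]++ -> VV[0]=[7, 0, 1], msg_vec=[7, 0, 1]; VV[1]=max(VV[1],msg_vec) then VV[1][1]++ -> VV[1]=[7, 4, 1]
Event 8: LOCAL 2: VV[2][2]++ -> VV[2]=[5, 0, 3]
Final vectors: VV[0]=[7, 0, 1]; VV[1]=[7, 4, 1]; VV[2]=[5, 0, 3]

Answer: 7 4 1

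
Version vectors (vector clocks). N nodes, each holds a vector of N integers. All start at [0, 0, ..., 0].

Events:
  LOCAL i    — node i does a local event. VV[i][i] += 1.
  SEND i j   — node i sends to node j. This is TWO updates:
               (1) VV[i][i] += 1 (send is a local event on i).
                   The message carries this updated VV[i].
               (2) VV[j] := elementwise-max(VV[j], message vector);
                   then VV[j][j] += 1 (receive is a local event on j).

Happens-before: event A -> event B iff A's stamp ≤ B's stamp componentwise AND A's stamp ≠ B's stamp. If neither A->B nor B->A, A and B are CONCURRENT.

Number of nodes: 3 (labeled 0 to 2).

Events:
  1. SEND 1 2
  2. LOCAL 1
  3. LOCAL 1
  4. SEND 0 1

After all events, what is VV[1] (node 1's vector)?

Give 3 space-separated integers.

Answer: 1 4 0

Derivation:
Initial: VV[0]=[0, 0, 0]
Initial: VV[1]=[0, 0, 0]
Initial: VV[2]=[0, 0, 0]
Event 1: SEND 1->2: VV[1][1]++ -> VV[1]=[0, 1, 0], msg_vec=[0, 1, 0]; VV[2]=max(VV[2],msg_vec) then VV[2][2]++ -> VV[2]=[0, 1, 1]
Event 2: LOCAL 1: VV[1][1]++ -> VV[1]=[0, 2, 0]
Event 3: LOCAL 1: VV[1][1]++ -> VV[1]=[0, 3, 0]
Event 4: SEND 0->1: VV[0][0]++ -> VV[0]=[1, 0, 0], msg_vec=[1, 0, 0]; VV[1]=max(VV[1],msg_vec) then VV[1][1]++ -> VV[1]=[1, 4, 0]
Final vectors: VV[0]=[1, 0, 0]; VV[1]=[1, 4, 0]; VV[2]=[0, 1, 1]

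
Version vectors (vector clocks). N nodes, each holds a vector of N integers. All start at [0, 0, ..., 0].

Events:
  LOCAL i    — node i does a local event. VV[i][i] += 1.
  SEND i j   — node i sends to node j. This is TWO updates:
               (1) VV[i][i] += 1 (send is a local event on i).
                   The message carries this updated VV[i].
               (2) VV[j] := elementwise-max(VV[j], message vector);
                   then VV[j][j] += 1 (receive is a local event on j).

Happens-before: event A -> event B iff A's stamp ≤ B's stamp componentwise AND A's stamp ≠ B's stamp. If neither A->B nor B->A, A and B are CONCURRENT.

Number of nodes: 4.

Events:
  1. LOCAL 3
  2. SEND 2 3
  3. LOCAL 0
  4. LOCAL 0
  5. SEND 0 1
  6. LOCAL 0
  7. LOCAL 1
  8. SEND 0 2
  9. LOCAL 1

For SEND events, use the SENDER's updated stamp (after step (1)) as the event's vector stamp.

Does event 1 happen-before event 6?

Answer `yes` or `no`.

Initial: VV[0]=[0, 0, 0, 0]
Initial: VV[1]=[0, 0, 0, 0]
Initial: VV[2]=[0, 0, 0, 0]
Initial: VV[3]=[0, 0, 0, 0]
Event 1: LOCAL 3: VV[3][3]++ -> VV[3]=[0, 0, 0, 1]
Event 2: SEND 2->3: VV[2][2]++ -> VV[2]=[0, 0, 1, 0], msg_vec=[0, 0, 1, 0]; VV[3]=max(VV[3],msg_vec) then VV[3][3]++ -> VV[3]=[0, 0, 1, 2]
Event 3: LOCAL 0: VV[0][0]++ -> VV[0]=[1, 0, 0, 0]
Event 4: LOCAL 0: VV[0][0]++ -> VV[0]=[2, 0, 0, 0]
Event 5: SEND 0->1: VV[0][0]++ -> VV[0]=[3, 0, 0, 0], msg_vec=[3, 0, 0, 0]; VV[1]=max(VV[1],msg_vec) then VV[1][1]++ -> VV[1]=[3, 1, 0, 0]
Event 6: LOCAL 0: VV[0][0]++ -> VV[0]=[4, 0, 0, 0]
Event 7: LOCAL 1: VV[1][1]++ -> VV[1]=[3, 2, 0, 0]
Event 8: SEND 0->2: VV[0][0]++ -> VV[0]=[5, 0, 0, 0], msg_vec=[5, 0, 0, 0]; VV[2]=max(VV[2],msg_vec) then VV[2][2]++ -> VV[2]=[5, 0, 2, 0]
Event 9: LOCAL 1: VV[1][1]++ -> VV[1]=[3, 3, 0, 0]
Event 1 stamp: [0, 0, 0, 1]
Event 6 stamp: [4, 0, 0, 0]
[0, 0, 0, 1] <= [4, 0, 0, 0]? False. Equal? False. Happens-before: False

Answer: no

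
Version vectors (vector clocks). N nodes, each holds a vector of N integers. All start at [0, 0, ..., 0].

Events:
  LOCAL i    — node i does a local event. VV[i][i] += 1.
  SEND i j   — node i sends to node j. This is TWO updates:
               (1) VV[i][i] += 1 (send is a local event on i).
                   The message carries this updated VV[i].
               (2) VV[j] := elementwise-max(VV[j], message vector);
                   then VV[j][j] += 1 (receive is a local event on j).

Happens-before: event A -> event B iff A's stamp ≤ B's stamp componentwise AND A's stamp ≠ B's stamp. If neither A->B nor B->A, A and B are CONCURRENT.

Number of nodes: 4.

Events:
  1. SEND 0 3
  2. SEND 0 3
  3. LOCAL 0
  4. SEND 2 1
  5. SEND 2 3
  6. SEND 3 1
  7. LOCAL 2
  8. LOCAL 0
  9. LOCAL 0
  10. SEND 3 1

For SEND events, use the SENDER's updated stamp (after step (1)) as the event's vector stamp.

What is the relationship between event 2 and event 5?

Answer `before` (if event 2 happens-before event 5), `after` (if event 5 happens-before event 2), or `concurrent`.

Answer: concurrent

Derivation:
Initial: VV[0]=[0, 0, 0, 0]
Initial: VV[1]=[0, 0, 0, 0]
Initial: VV[2]=[0, 0, 0, 0]
Initial: VV[3]=[0, 0, 0, 0]
Event 1: SEND 0->3: VV[0][0]++ -> VV[0]=[1, 0, 0, 0], msg_vec=[1, 0, 0, 0]; VV[3]=max(VV[3],msg_vec) then VV[3][3]++ -> VV[3]=[1, 0, 0, 1]
Event 2: SEND 0->3: VV[0][0]++ -> VV[0]=[2, 0, 0, 0], msg_vec=[2, 0, 0, 0]; VV[3]=max(VV[3],msg_vec) then VV[3][3]++ -> VV[3]=[2, 0, 0, 2]
Event 3: LOCAL 0: VV[0][0]++ -> VV[0]=[3, 0, 0, 0]
Event 4: SEND 2->1: VV[2][2]++ -> VV[2]=[0, 0, 1, 0], msg_vec=[0, 0, 1, 0]; VV[1]=max(VV[1],msg_vec) then VV[1][1]++ -> VV[1]=[0, 1, 1, 0]
Event 5: SEND 2->3: VV[2][2]++ -> VV[2]=[0, 0, 2, 0], msg_vec=[0, 0, 2, 0]; VV[3]=max(VV[3],msg_vec) then VV[3][3]++ -> VV[3]=[2, 0, 2, 3]
Event 6: SEND 3->1: VV[3][3]++ -> VV[3]=[2, 0, 2, 4], msg_vec=[2, 0, 2, 4]; VV[1]=max(VV[1],msg_vec) then VV[1][1]++ -> VV[1]=[2, 2, 2, 4]
Event 7: LOCAL 2: VV[2][2]++ -> VV[2]=[0, 0, 3, 0]
Event 8: LOCAL 0: VV[0][0]++ -> VV[0]=[4, 0, 0, 0]
Event 9: LOCAL 0: VV[0][0]++ -> VV[0]=[5, 0, 0, 0]
Event 10: SEND 3->1: VV[3][3]++ -> VV[3]=[2, 0, 2, 5], msg_vec=[2, 0, 2, 5]; VV[1]=max(VV[1],msg_vec) then VV[1][1]++ -> VV[1]=[2, 3, 2, 5]
Event 2 stamp: [2, 0, 0, 0]
Event 5 stamp: [0, 0, 2, 0]
[2, 0, 0, 0] <= [0, 0, 2, 0]? False
[0, 0, 2, 0] <= [2, 0, 0, 0]? False
Relation: concurrent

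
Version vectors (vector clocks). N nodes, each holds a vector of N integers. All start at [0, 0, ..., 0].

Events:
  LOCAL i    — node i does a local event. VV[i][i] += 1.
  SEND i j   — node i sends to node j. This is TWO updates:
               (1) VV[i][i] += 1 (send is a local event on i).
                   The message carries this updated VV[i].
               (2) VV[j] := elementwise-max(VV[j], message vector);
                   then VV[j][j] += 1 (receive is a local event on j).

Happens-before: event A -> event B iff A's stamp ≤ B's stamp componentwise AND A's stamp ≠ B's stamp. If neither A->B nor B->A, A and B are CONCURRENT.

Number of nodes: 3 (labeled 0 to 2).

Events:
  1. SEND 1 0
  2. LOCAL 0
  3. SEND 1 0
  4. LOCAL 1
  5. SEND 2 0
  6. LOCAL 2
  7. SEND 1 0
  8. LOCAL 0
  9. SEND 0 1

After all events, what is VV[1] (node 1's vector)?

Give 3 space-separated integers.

Answer: 7 5 1

Derivation:
Initial: VV[0]=[0, 0, 0]
Initial: VV[1]=[0, 0, 0]
Initial: VV[2]=[0, 0, 0]
Event 1: SEND 1->0: VV[1][1]++ -> VV[1]=[0, 1, 0], msg_vec=[0, 1, 0]; VV[0]=max(VV[0],msg_vec) then VV[0][0]++ -> VV[0]=[1, 1, 0]
Event 2: LOCAL 0: VV[0][0]++ -> VV[0]=[2, 1, 0]
Event 3: SEND 1->0: VV[1][1]++ -> VV[1]=[0, 2, 0], msg_vec=[0, 2, 0]; VV[0]=max(VV[0],msg_vec) then VV[0][0]++ -> VV[0]=[3, 2, 0]
Event 4: LOCAL 1: VV[1][1]++ -> VV[1]=[0, 3, 0]
Event 5: SEND 2->0: VV[2][2]++ -> VV[2]=[0, 0, 1], msg_vec=[0, 0, 1]; VV[0]=max(VV[0],msg_vec) then VV[0][0]++ -> VV[0]=[4, 2, 1]
Event 6: LOCAL 2: VV[2][2]++ -> VV[2]=[0, 0, 2]
Event 7: SEND 1->0: VV[1][1]++ -> VV[1]=[0, 4, 0], msg_vec=[0, 4, 0]; VV[0]=max(VV[0],msg_vec) then VV[0][0]++ -> VV[0]=[5, 4, 1]
Event 8: LOCAL 0: VV[0][0]++ -> VV[0]=[6, 4, 1]
Event 9: SEND 0->1: VV[0][0]++ -> VV[0]=[7, 4, 1], msg_vec=[7, 4, 1]; VV[1]=max(VV[1],msg_vec) then VV[1][1]++ -> VV[1]=[7, 5, 1]
Final vectors: VV[0]=[7, 4, 1]; VV[1]=[7, 5, 1]; VV[2]=[0, 0, 2]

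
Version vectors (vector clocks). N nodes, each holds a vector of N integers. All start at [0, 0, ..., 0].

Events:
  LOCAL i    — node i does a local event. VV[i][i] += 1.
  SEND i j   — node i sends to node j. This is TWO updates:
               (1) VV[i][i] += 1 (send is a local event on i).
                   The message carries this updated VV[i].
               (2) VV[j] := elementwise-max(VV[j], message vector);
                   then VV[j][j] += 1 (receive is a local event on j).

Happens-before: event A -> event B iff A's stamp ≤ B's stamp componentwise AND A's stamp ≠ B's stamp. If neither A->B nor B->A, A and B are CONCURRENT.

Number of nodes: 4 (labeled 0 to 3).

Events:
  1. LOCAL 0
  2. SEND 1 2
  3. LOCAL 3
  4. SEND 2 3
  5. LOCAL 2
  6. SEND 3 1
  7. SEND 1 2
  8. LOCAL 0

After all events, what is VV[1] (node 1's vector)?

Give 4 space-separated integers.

Initial: VV[0]=[0, 0, 0, 0]
Initial: VV[1]=[0, 0, 0, 0]
Initial: VV[2]=[0, 0, 0, 0]
Initial: VV[3]=[0, 0, 0, 0]
Event 1: LOCAL 0: VV[0][0]++ -> VV[0]=[1, 0, 0, 0]
Event 2: SEND 1->2: VV[1][1]++ -> VV[1]=[0, 1, 0, 0], msg_vec=[0, 1, 0, 0]; VV[2]=max(VV[2],msg_vec) then VV[2][2]++ -> VV[2]=[0, 1, 1, 0]
Event 3: LOCAL 3: VV[3][3]++ -> VV[3]=[0, 0, 0, 1]
Event 4: SEND 2->3: VV[2][2]++ -> VV[2]=[0, 1, 2, 0], msg_vec=[0, 1, 2, 0]; VV[3]=max(VV[3],msg_vec) then VV[3][3]++ -> VV[3]=[0, 1, 2, 2]
Event 5: LOCAL 2: VV[2][2]++ -> VV[2]=[0, 1, 3, 0]
Event 6: SEND 3->1: VV[3][3]++ -> VV[3]=[0, 1, 2, 3], msg_vec=[0, 1, 2, 3]; VV[1]=max(VV[1],msg_vec) then VV[1][1]++ -> VV[1]=[0, 2, 2, 3]
Event 7: SEND 1->2: VV[1][1]++ -> VV[1]=[0, 3, 2, 3], msg_vec=[0, 3, 2, 3]; VV[2]=max(VV[2],msg_vec) then VV[2][2]++ -> VV[2]=[0, 3, 4, 3]
Event 8: LOCAL 0: VV[0][0]++ -> VV[0]=[2, 0, 0, 0]
Final vectors: VV[0]=[2, 0, 0, 0]; VV[1]=[0, 3, 2, 3]; VV[2]=[0, 3, 4, 3]; VV[3]=[0, 1, 2, 3]

Answer: 0 3 2 3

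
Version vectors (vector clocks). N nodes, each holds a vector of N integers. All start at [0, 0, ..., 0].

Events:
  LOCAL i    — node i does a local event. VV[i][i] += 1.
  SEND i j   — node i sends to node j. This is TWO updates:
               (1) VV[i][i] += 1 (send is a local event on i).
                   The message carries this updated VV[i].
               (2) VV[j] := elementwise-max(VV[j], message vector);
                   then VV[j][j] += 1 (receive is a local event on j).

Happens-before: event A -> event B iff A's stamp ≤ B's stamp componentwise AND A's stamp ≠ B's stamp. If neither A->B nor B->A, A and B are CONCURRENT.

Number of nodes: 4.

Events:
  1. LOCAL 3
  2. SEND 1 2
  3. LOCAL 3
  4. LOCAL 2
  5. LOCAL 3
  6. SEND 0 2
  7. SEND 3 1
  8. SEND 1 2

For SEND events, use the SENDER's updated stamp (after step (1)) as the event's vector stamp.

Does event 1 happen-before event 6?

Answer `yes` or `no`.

Initial: VV[0]=[0, 0, 0, 0]
Initial: VV[1]=[0, 0, 0, 0]
Initial: VV[2]=[0, 0, 0, 0]
Initial: VV[3]=[0, 0, 0, 0]
Event 1: LOCAL 3: VV[3][3]++ -> VV[3]=[0, 0, 0, 1]
Event 2: SEND 1->2: VV[1][1]++ -> VV[1]=[0, 1, 0, 0], msg_vec=[0, 1, 0, 0]; VV[2]=max(VV[2],msg_vec) then VV[2][2]++ -> VV[2]=[0, 1, 1, 0]
Event 3: LOCAL 3: VV[3][3]++ -> VV[3]=[0, 0, 0, 2]
Event 4: LOCAL 2: VV[2][2]++ -> VV[2]=[0, 1, 2, 0]
Event 5: LOCAL 3: VV[3][3]++ -> VV[3]=[0, 0, 0, 3]
Event 6: SEND 0->2: VV[0][0]++ -> VV[0]=[1, 0, 0, 0], msg_vec=[1, 0, 0, 0]; VV[2]=max(VV[2],msg_vec) then VV[2][2]++ -> VV[2]=[1, 1, 3, 0]
Event 7: SEND 3->1: VV[3][3]++ -> VV[3]=[0, 0, 0, 4], msg_vec=[0, 0, 0, 4]; VV[1]=max(VV[1],msg_vec) then VV[1][1]++ -> VV[1]=[0, 2, 0, 4]
Event 8: SEND 1->2: VV[1][1]++ -> VV[1]=[0, 3, 0, 4], msg_vec=[0, 3, 0, 4]; VV[2]=max(VV[2],msg_vec) then VV[2][2]++ -> VV[2]=[1, 3, 4, 4]
Event 1 stamp: [0, 0, 0, 1]
Event 6 stamp: [1, 0, 0, 0]
[0, 0, 0, 1] <= [1, 0, 0, 0]? False. Equal? False. Happens-before: False

Answer: no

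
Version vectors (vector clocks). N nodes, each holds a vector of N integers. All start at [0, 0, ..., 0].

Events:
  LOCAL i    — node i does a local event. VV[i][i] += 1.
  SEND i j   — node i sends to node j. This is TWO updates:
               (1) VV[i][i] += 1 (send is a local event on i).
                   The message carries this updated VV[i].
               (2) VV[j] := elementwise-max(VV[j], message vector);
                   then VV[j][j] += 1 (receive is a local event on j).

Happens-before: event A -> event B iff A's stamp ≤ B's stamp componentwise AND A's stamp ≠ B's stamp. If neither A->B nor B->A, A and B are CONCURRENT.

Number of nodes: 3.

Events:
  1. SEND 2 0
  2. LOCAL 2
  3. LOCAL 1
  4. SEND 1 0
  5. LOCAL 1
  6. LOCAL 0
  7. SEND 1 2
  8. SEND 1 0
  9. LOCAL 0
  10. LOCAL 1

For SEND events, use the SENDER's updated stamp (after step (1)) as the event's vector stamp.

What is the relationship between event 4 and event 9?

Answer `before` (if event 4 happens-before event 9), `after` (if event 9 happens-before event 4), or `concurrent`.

Answer: before

Derivation:
Initial: VV[0]=[0, 0, 0]
Initial: VV[1]=[0, 0, 0]
Initial: VV[2]=[0, 0, 0]
Event 1: SEND 2->0: VV[2][2]++ -> VV[2]=[0, 0, 1], msg_vec=[0, 0, 1]; VV[0]=max(VV[0],msg_vec) then VV[0][0]++ -> VV[0]=[1, 0, 1]
Event 2: LOCAL 2: VV[2][2]++ -> VV[2]=[0, 0, 2]
Event 3: LOCAL 1: VV[1][1]++ -> VV[1]=[0, 1, 0]
Event 4: SEND 1->0: VV[1][1]++ -> VV[1]=[0, 2, 0], msg_vec=[0, 2, 0]; VV[0]=max(VV[0],msg_vec) then VV[0][0]++ -> VV[0]=[2, 2, 1]
Event 5: LOCAL 1: VV[1][1]++ -> VV[1]=[0, 3, 0]
Event 6: LOCAL 0: VV[0][0]++ -> VV[0]=[3, 2, 1]
Event 7: SEND 1->2: VV[1][1]++ -> VV[1]=[0, 4, 0], msg_vec=[0, 4, 0]; VV[2]=max(VV[2],msg_vec) then VV[2][2]++ -> VV[2]=[0, 4, 3]
Event 8: SEND 1->0: VV[1][1]++ -> VV[1]=[0, 5, 0], msg_vec=[0, 5, 0]; VV[0]=max(VV[0],msg_vec) then VV[0][0]++ -> VV[0]=[4, 5, 1]
Event 9: LOCAL 0: VV[0][0]++ -> VV[0]=[5, 5, 1]
Event 10: LOCAL 1: VV[1][1]++ -> VV[1]=[0, 6, 0]
Event 4 stamp: [0, 2, 0]
Event 9 stamp: [5, 5, 1]
[0, 2, 0] <= [5, 5, 1]? True
[5, 5, 1] <= [0, 2, 0]? False
Relation: before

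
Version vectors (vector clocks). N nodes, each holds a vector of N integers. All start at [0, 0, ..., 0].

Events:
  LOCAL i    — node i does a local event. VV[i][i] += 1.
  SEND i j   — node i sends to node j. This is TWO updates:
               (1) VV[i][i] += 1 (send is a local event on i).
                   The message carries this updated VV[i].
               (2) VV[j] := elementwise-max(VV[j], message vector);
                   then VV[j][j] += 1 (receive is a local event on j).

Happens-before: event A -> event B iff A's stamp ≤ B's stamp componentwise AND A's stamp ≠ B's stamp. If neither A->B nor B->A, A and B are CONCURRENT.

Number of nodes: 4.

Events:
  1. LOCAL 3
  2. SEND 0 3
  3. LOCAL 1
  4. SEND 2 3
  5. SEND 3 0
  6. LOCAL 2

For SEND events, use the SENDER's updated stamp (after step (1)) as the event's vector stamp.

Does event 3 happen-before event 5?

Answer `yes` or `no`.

Initial: VV[0]=[0, 0, 0, 0]
Initial: VV[1]=[0, 0, 0, 0]
Initial: VV[2]=[0, 0, 0, 0]
Initial: VV[3]=[0, 0, 0, 0]
Event 1: LOCAL 3: VV[3][3]++ -> VV[3]=[0, 0, 0, 1]
Event 2: SEND 0->3: VV[0][0]++ -> VV[0]=[1, 0, 0, 0], msg_vec=[1, 0, 0, 0]; VV[3]=max(VV[3],msg_vec) then VV[3][3]++ -> VV[3]=[1, 0, 0, 2]
Event 3: LOCAL 1: VV[1][1]++ -> VV[1]=[0, 1, 0, 0]
Event 4: SEND 2->3: VV[2][2]++ -> VV[2]=[0, 0, 1, 0], msg_vec=[0, 0, 1, 0]; VV[3]=max(VV[3],msg_vec) then VV[3][3]++ -> VV[3]=[1, 0, 1, 3]
Event 5: SEND 3->0: VV[3][3]++ -> VV[3]=[1, 0, 1, 4], msg_vec=[1, 0, 1, 4]; VV[0]=max(VV[0],msg_vec) then VV[0][0]++ -> VV[0]=[2, 0, 1, 4]
Event 6: LOCAL 2: VV[2][2]++ -> VV[2]=[0, 0, 2, 0]
Event 3 stamp: [0, 1, 0, 0]
Event 5 stamp: [1, 0, 1, 4]
[0, 1, 0, 0] <= [1, 0, 1, 4]? False. Equal? False. Happens-before: False

Answer: no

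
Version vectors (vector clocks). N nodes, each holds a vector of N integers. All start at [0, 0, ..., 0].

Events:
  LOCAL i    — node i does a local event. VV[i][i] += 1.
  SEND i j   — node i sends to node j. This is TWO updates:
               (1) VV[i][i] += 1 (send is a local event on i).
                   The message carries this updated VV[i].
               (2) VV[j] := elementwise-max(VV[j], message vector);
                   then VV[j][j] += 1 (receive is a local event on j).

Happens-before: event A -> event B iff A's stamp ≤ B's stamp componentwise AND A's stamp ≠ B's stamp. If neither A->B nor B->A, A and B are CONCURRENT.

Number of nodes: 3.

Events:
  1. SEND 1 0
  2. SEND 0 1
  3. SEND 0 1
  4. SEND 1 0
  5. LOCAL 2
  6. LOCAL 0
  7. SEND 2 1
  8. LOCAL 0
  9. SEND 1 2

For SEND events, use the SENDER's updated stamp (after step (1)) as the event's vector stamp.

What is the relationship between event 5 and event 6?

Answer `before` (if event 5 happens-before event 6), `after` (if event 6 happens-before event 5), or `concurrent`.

Initial: VV[0]=[0, 0, 0]
Initial: VV[1]=[0, 0, 0]
Initial: VV[2]=[0, 0, 0]
Event 1: SEND 1->0: VV[1][1]++ -> VV[1]=[0, 1, 0], msg_vec=[0, 1, 0]; VV[0]=max(VV[0],msg_vec) then VV[0][0]++ -> VV[0]=[1, 1, 0]
Event 2: SEND 0->1: VV[0][0]++ -> VV[0]=[2, 1, 0], msg_vec=[2, 1, 0]; VV[1]=max(VV[1],msg_vec) then VV[1][1]++ -> VV[1]=[2, 2, 0]
Event 3: SEND 0->1: VV[0][0]++ -> VV[0]=[3, 1, 0], msg_vec=[3, 1, 0]; VV[1]=max(VV[1],msg_vec) then VV[1][1]++ -> VV[1]=[3, 3, 0]
Event 4: SEND 1->0: VV[1][1]++ -> VV[1]=[3, 4, 0], msg_vec=[3, 4, 0]; VV[0]=max(VV[0],msg_vec) then VV[0][0]++ -> VV[0]=[4, 4, 0]
Event 5: LOCAL 2: VV[2][2]++ -> VV[2]=[0, 0, 1]
Event 6: LOCAL 0: VV[0][0]++ -> VV[0]=[5, 4, 0]
Event 7: SEND 2->1: VV[2][2]++ -> VV[2]=[0, 0, 2], msg_vec=[0, 0, 2]; VV[1]=max(VV[1],msg_vec) then VV[1][1]++ -> VV[1]=[3, 5, 2]
Event 8: LOCAL 0: VV[0][0]++ -> VV[0]=[6, 4, 0]
Event 9: SEND 1->2: VV[1][1]++ -> VV[1]=[3, 6, 2], msg_vec=[3, 6, 2]; VV[2]=max(VV[2],msg_vec) then VV[2][2]++ -> VV[2]=[3, 6, 3]
Event 5 stamp: [0, 0, 1]
Event 6 stamp: [5, 4, 0]
[0, 0, 1] <= [5, 4, 0]? False
[5, 4, 0] <= [0, 0, 1]? False
Relation: concurrent

Answer: concurrent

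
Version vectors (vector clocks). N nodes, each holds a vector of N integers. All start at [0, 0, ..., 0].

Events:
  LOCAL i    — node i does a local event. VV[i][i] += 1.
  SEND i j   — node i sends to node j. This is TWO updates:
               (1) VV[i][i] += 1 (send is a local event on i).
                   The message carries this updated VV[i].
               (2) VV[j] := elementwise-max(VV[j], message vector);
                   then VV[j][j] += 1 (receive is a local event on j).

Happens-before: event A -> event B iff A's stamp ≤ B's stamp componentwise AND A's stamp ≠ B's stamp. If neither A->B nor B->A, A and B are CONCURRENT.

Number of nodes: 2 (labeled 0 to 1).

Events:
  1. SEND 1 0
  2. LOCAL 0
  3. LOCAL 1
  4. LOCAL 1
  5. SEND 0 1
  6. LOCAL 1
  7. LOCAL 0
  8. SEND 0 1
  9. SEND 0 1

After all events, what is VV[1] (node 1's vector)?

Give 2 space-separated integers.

Initial: VV[0]=[0, 0]
Initial: VV[1]=[0, 0]
Event 1: SEND 1->0: VV[1][1]++ -> VV[1]=[0, 1], msg_vec=[0, 1]; VV[0]=max(VV[0],msg_vec) then VV[0][0]++ -> VV[0]=[1, 1]
Event 2: LOCAL 0: VV[0][0]++ -> VV[0]=[2, 1]
Event 3: LOCAL 1: VV[1][1]++ -> VV[1]=[0, 2]
Event 4: LOCAL 1: VV[1][1]++ -> VV[1]=[0, 3]
Event 5: SEND 0->1: VV[0][0]++ -> VV[0]=[3, 1], msg_vec=[3, 1]; VV[1]=max(VV[1],msg_vec) then VV[1][1]++ -> VV[1]=[3, 4]
Event 6: LOCAL 1: VV[1][1]++ -> VV[1]=[3, 5]
Event 7: LOCAL 0: VV[0][0]++ -> VV[0]=[4, 1]
Event 8: SEND 0->1: VV[0][0]++ -> VV[0]=[5, 1], msg_vec=[5, 1]; VV[1]=max(VV[1],msg_vec) then VV[1][1]++ -> VV[1]=[5, 6]
Event 9: SEND 0->1: VV[0][0]++ -> VV[0]=[6, 1], msg_vec=[6, 1]; VV[1]=max(VV[1],msg_vec) then VV[1][1]++ -> VV[1]=[6, 7]
Final vectors: VV[0]=[6, 1]; VV[1]=[6, 7]

Answer: 6 7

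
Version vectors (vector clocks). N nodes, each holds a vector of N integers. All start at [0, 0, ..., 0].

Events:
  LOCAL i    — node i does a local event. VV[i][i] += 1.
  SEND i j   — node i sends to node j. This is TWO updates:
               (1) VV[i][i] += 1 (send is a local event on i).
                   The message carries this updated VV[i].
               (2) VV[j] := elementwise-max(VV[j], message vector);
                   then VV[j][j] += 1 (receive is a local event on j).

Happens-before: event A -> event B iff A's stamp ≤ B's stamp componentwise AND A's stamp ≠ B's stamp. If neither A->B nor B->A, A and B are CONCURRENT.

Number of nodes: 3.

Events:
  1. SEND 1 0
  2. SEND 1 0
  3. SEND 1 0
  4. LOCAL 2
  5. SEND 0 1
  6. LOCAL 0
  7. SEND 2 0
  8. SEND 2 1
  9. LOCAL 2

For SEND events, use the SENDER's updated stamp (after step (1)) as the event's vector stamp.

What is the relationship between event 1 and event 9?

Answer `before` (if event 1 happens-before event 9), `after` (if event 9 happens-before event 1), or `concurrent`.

Answer: concurrent

Derivation:
Initial: VV[0]=[0, 0, 0]
Initial: VV[1]=[0, 0, 0]
Initial: VV[2]=[0, 0, 0]
Event 1: SEND 1->0: VV[1][1]++ -> VV[1]=[0, 1, 0], msg_vec=[0, 1, 0]; VV[0]=max(VV[0],msg_vec) then VV[0][0]++ -> VV[0]=[1, 1, 0]
Event 2: SEND 1->0: VV[1][1]++ -> VV[1]=[0, 2, 0], msg_vec=[0, 2, 0]; VV[0]=max(VV[0],msg_vec) then VV[0][0]++ -> VV[0]=[2, 2, 0]
Event 3: SEND 1->0: VV[1][1]++ -> VV[1]=[0, 3, 0], msg_vec=[0, 3, 0]; VV[0]=max(VV[0],msg_vec) then VV[0][0]++ -> VV[0]=[3, 3, 0]
Event 4: LOCAL 2: VV[2][2]++ -> VV[2]=[0, 0, 1]
Event 5: SEND 0->1: VV[0][0]++ -> VV[0]=[4, 3, 0], msg_vec=[4, 3, 0]; VV[1]=max(VV[1],msg_vec) then VV[1][1]++ -> VV[1]=[4, 4, 0]
Event 6: LOCAL 0: VV[0][0]++ -> VV[0]=[5, 3, 0]
Event 7: SEND 2->0: VV[2][2]++ -> VV[2]=[0, 0, 2], msg_vec=[0, 0, 2]; VV[0]=max(VV[0],msg_vec) then VV[0][0]++ -> VV[0]=[6, 3, 2]
Event 8: SEND 2->1: VV[2][2]++ -> VV[2]=[0, 0, 3], msg_vec=[0, 0, 3]; VV[1]=max(VV[1],msg_vec) then VV[1][1]++ -> VV[1]=[4, 5, 3]
Event 9: LOCAL 2: VV[2][2]++ -> VV[2]=[0, 0, 4]
Event 1 stamp: [0, 1, 0]
Event 9 stamp: [0, 0, 4]
[0, 1, 0] <= [0, 0, 4]? False
[0, 0, 4] <= [0, 1, 0]? False
Relation: concurrent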